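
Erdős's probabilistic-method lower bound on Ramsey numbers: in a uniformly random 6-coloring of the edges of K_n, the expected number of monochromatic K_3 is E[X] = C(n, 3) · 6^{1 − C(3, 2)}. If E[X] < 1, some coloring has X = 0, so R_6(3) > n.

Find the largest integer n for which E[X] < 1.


We need C(n, 3) · 6^{1 − 3} < 1, i.e. C(n, 3) < 6^{3 − 1} = 36.
Check values of n near the boundary:
  n = 3: C(3, 3) = 1; 1 < 36? YES
  n = 4: C(4, 3) = 4; 4 < 36? YES
  n = 5: C(5, 3) = 10; 10 < 36? YES
  n = 6: C(6, 3) = 20; 20 < 36? YES
  n = 7: C(7, 3) = 35; 35 < 36? YES
  n = 8: C(8, 3) = 56; 56 < 36? NO
  n = 9: C(9, 3) = 84; 84 < 36? NO
  n = 10: C(10, 3) = 120; 120 < 36? NO
The largest n with C(n, 3) < 36 is n = 7 (where E[X] = 35/36 ≈ 0.972). Hence R_6(3) > 7, i.e. R_6(3) ≥ 8.

Largest n = 7; hence R_6(3) > 7.


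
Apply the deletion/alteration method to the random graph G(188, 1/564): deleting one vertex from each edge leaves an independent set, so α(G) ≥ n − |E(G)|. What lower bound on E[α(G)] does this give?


E[|E(G)|] = C(188, 2)·p = 17578 · (1/564) = 187/6.
E[α(G)] ≥ n − E[|E(G)|] = 188 − 187/6 = 941/6.
Numerically: ≈ 156.833.
(This is only a lower bound; the true E[α(G)] may be larger.)

E[α(G)] ≥ 941/6 ≈ 156.833.


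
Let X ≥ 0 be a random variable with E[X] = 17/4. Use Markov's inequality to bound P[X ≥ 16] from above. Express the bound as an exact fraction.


μ = E[X] = 17/4, a = 16.
Markov: P[X ≥ 16] ≤ μ/a = (17/4)/16 = 17/64.
Numerically: ≈ 0.2656.
(Since a = 16 > μ = 4.2500, the bound 17/64 is < 1 and informative.)

P[X ≥ 16] ≤ 17/64 ≈ 0.2656.


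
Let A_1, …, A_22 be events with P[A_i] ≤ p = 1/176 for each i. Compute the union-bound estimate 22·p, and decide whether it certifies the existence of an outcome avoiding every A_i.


Union bound: P[∪_{i=1}^{22} A_i] ≤ Σ_i P[A_i] ≤ 22·p = 22·(1/176) = 1/8.
Numerically: 1/8 ≈ 0.1250000.
Is 1/8 < 1? YES.
Since P[∪ A_i] ≤ 1/8 < 1, the complement has P[∩ A_i^c] ≥ 1 − 1/8 = 7/8 > 0, so some outcome avoids every A_i.

22·p = 1/8 ≈ 0.1250000; existence CERTIFIED by the union bound.


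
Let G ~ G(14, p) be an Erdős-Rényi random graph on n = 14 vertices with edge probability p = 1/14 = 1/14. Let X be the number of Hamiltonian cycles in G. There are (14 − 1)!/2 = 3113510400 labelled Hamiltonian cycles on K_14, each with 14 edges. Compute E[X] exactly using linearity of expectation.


K_14 has (14 − 1)!/2 = 3113510400 labelled Hamiltonian cycles.
For each such Hamiltonian cycle H, let X_H = 1 if all 14 edges of H are present in G. Then P[X_H = 1] = p^{14} = (1/14)^{14} = 1/11112006825558016.
By linearity: E[X] = Σ_H E[X_H] = 3113510400 · p^{14} = 3113510400 · 1/11112006825558016 = 868725/3100448333024.
Numerically: E[X] ≈ 2.8e-07.

E[X] = 3113510400 · (1/14)^{14} = 868725/3100448333024 ≈ 2.8e-07.


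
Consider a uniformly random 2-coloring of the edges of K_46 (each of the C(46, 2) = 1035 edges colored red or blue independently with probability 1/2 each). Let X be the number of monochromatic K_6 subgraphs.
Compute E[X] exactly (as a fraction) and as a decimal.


Let X = Σ_S X_S over the C(46, 6) = 9366819 subsets S of size 6, where X_S = 1 if the K_6 on S is monochromatic.
For a fixed S, the K_6 on S has C(6, 2) = 15 edges. P[all 15 edges red] = (1/2)^15, and likewise for blue, so P[monochromatic] = 2·(1/2)^15 = 2^{1 − 15} = 1/16384.
By linearity: E[X] = C(46, 6) · 2^{1 − 15} = 9366819 · 1/16384 = 9366819/16384.
Numerically: E[X] ≈ 571.70526.

E[X] = C(46,6)·2^(1−C(6,2)) = 9366819/16384 ≈ 571.70526.


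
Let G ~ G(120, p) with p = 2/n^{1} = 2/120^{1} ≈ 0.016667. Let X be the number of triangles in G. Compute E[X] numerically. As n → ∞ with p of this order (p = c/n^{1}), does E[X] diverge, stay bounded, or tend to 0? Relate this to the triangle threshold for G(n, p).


Number of potential triangles: C(120, 3) = 280840.
Each occurs with probability p³ ≈ (0.016667)³ ≈ 4.6296296e-06.
By linearity: E[X] = C(120, 3)·p³ ≈ 280840 · 4.6296296e-06 ≈ 1.30019.
Here α = 1, so p = 2/n is exactly at the triangle threshold p ~ 1/n. Asymptotically E[X] → c³/6 = 2³/6 = 4/3 ≈ 1.33333, a bounded constant. In this regime the triangle count is asymptotically Poisson(c³/6).

E[X] ≈ 1.30019; in regime p = Θ(1/n^{1}) E[X] stays bounded (at the triangle threshold p ~ 1/n).


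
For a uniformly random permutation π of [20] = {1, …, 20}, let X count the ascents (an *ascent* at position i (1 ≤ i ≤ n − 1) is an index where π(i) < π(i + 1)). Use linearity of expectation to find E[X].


Write X = Σ X_I over i = 1, …, 19, with X_I the indicator of one ascent.
There are 19 indicators.
For each fixed i, the pair (π(i), π(i+1)) is a uniformly random ordered pair of distinct values from {1, …, 20}; by symmetry P[π(i) < π(i+1)] = 1/2.
By linearity: E[X] = 19 · (1/2) = (20 − 1) · (1/2) = 19/2 ≈ 9.500000.

E[X] = 19/2 = 9.500000.


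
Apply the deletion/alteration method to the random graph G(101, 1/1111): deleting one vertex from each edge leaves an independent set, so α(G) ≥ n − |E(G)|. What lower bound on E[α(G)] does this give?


E[|E(G)|] = C(101, 2)·p = 5050 · (1/1111) = 50/11.
E[α(G)] ≥ n − E[|E(G)|] = 101 − 50/11 = 1061/11.
Numerically: ≈ 96.455.
(This is only a lower bound; the true E[α(G)] may be larger.)

E[α(G)] ≥ 1061/11 ≈ 96.455.


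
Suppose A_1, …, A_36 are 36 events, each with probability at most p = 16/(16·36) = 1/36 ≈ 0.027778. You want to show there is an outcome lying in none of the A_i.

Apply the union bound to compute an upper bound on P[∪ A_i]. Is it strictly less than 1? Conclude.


Union bound: P[∪_{i=1}^{36} A_i] ≤ Σ_i P[A_i] ≤ 36·p = 36·(1/36) = 1.
Numerically: 1 ≈ 1.000000.
Is 1 < 1? NO.
Since the bound 1 is ≥ 1, the union bound is uninformative here; it does NOT by itself certify existence.

36·p = 1 ≈ 1.000000; existence NOT certified by the union bound.


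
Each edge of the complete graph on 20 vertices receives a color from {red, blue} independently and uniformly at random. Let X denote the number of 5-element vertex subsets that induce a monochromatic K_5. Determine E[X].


Let X = Σ_S X_S over the C(20, 5) = 15504 subsets S of size 5, where X_S = 1 if the K_5 on S is monochromatic.
For a fixed S, the K_5 on S has C(5, 2) = 10 edges. P[all 10 edges red] = (1/2)^10, and likewise for blue, so P[monochromatic] = 2·(1/2)^10 = 2^{1 − 10} = 1/512.
Summing: E[X] = C(20, 5) · 2^{1 − 10} = 15504 · 1/512 = 969/32.
Numerically: E[X] ≈ 30.28125.

E[X] = C(20,5)·2^(1−C(5,2)) = 969/32 ≈ 30.28125.


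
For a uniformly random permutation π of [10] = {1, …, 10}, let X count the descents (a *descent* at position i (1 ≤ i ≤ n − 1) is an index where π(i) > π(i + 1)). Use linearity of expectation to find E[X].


Write X = Σ X_I over i = 1, …, 9, with X_I the indicator of one descent.
There are 9 indicators.
For each fixed i, the pair (π(i), π(i+1)) is a uniformly random ordered pair of distinct values from {1, …, 10}; by symmetry P[π(i) > π(i+1)] = 1/2.
By linearity: E[X] = 9 · (1/2) = (10 − 1) · (1/2) = 9/2 ≈ 4.500.

E[X] = 9/2 = 4.500.


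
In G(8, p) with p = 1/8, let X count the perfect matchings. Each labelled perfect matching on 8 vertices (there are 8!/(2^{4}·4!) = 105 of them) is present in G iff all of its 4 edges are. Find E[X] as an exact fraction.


K_8 has 8!/(2^{4}·4!) = 105 labelled perfect matchings.
For each such perfect matching H, let X_H = 1 if all 4 edges of H are present in G. Then P[X_H = 1] = p^{4} = (1/8)^{4} = 1/4096.
By linearity of expectation: E[X] = Σ_H E[X_H] = 105 · p^{4} = 105 · 1/4096 = 105/4096.
Numerically: E[X] ≈ 0.025635.

E[X] = 105 · (1/8)^{4} = 105/4096 ≈ 0.025635.


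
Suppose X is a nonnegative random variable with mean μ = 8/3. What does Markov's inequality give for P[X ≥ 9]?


μ = E[X] = 8/3, a = 9.
Markov: P[X ≥ 9] ≤ μ/a = (8/3)/9 = 8/27.
Numerically: ≈ 0.296.
(Since a = 9 > μ = 2.667, the bound 8/27 is < 1 and informative.)

P[X ≥ 9] ≤ 8/27 ≈ 0.296.


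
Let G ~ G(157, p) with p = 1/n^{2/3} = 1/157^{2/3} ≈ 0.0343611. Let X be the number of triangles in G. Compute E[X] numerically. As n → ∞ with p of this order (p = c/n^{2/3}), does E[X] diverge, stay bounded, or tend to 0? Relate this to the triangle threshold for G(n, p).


Number of potential triangles: C(157, 3) = 632710.
Each occurs with probability p³ ≈ (0.0343611)³ ≈ 4.05695971e-05.
By linearity: E[X] = C(157, 3)·p³ ≈ 632710 · 4.05695971e-05 ≈ 25.668790.
Since α = 2/3 < 1, p = c/n^{2/3} ≫ 1/n is above the triangle threshold p ~ 1/n. Asymptotically E[X] ~ (c³/6)·n^{3(1−α)} = (1³/6)·n^{1} → ∞; triangles are abundant w.h.p.

E[X] ≈ 25.668790; in regime p = Θ(1/n^{2/3}) E[X] diverges (above the triangle threshold p ~ 1/n).


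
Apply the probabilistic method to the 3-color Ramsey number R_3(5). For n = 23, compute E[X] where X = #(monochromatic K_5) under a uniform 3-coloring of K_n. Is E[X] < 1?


E[X] = C(23, 5) · 3^{1 − 10} = 33649 · 3^{−9} = 33649/19683.
As a reduced fraction: E[X] = 33649/19683 ≈ 1.70955.
Is E[X] < 1? NO.
Since E[X] ≥ 1, the first-moment bound is inconclusive at n = 23; it does NOT by itself certify R_3(5) > 23.

E[X] = 33649/19683 ≈ 1.70955; E[X] ≥ 1; first-moment method inconclusive here.


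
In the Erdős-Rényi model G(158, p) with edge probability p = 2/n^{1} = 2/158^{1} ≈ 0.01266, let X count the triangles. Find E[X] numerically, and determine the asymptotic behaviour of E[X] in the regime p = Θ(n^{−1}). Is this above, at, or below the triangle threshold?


Number of potential triangles: C(158, 3) = 644956.
Each occurs with probability p³ ≈ (0.01266)³ ≈ 2.028237e-06.
By linearity: E[X] = C(158, 3)·p³ ≈ 644956 · 2.028237e-06 ≈ 1.3081.
Here α = 1, so p = 2/n is exactly at the triangle threshold p ~ 1/n. Asymptotically E[X] → c³/6 = 2³/6 = 4/3 ≈ 1.3333, a bounded constant. In this regime the triangle count is asymptotically Poisson(c³/6).

E[X] ≈ 1.3081; in regime p = Θ(1/n^{1}) E[X] stays bounded (at the triangle threshold p ~ 1/n).


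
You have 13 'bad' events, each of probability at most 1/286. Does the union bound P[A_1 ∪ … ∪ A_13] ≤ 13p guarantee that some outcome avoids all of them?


Union bound: P[∪_{i=1}^{13} A_i] ≤ Σ_i P[A_i] ≤ 13·p = 13·(1/286) = 1/22.
Numerically: 1/22 ≈ 0.0455.
Is 1/22 < 1? YES.
Since P[∪ A_i] ≤ 1/22 < 1, the complement has P[∩ A_i^c] ≥ 1 − 1/22 = 21/22 > 0, so some outcome avoids every A_i.

13·p = 1/22 ≈ 0.0455; existence CERTIFIED by the union bound.


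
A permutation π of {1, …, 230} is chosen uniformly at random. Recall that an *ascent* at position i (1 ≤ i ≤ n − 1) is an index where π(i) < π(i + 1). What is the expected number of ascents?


Write X = Σ X_I over i = 1, …, 229, with X_I the indicator of one ascent.
There are 229 indicators.
For each fixed i, the pair (π(i), π(i+1)) is a uniformly random ordered pair of distinct values from {1, …, 230}; by symmetry P[π(i) < π(i+1)] = 1/2.
By linearity: E[X] = 229 · (1/2) = (230 − 1) · (1/2) = 229/2 ≈ 114.5000.

E[X] = 229/2 = 114.5000.


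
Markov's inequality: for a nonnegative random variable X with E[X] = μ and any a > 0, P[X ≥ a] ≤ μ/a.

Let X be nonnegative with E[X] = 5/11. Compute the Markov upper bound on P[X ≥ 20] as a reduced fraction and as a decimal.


μ = E[X] = 5/11, a = 20.
Markov: P[X ≥ 20] ≤ μ/a = (5/11)/20 = 1/44.
Numerically: ≈ 0.02273.
(Since a = 20 > μ = 0.45455, the bound 1/44 is < 1 and informative.)

P[X ≥ 20] ≤ 1/44 ≈ 0.02273.


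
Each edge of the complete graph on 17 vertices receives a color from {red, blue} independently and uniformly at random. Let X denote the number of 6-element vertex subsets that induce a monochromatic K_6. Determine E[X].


Let X = Σ_S X_S over the C(17, 6) = 12376 subsets S of size 6, where X_S = 1 if the K_6 on S is monochromatic.
For a fixed S, the K_6 on S has C(6, 2) = 15 edges. P[all 15 edges red] = (1/2)^15, and likewise for blue, so P[monochromatic] = 2·(1/2)^15 = 2^{1 − 15} = 1/16384.
By linearity: E[X] = C(17, 6) · 2^{1 − 15} = 12376 · 1/16384 = 1547/2048.
Numerically: E[X] ≈ 0.755371.

E[X] = C(17,6)·2^(1−C(6,2)) = 1547/2048 ≈ 0.755371.


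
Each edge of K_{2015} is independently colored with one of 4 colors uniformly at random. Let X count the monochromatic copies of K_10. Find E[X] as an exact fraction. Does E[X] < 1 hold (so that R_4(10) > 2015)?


E[X] = C(2015, 10) · 4^{1 − 45} = 297353674437325491072340253 · 4^{−44} = 297353674437325491072340253/309485009821345068724781056.
As a reduced fraction: E[X] = 297353674437325491072340253/309485009821345068724781056 ≈ 0.960802.
Is E[X] < 1? YES.
Since E[X] < 1, there exists a 4-coloring of K_{2015} with no monochromatic K_10; hence R_4(10) > 2015.

E[X] = 297353674437325491072340253/309485009821345068724781056 ≈ 0.960802; E[X] < 1, so R_4(10) > 2015.


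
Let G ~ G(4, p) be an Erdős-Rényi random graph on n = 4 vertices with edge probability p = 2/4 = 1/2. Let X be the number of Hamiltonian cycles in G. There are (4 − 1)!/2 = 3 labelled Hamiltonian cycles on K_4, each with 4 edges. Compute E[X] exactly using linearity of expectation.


K_4 has (4 − 1)!/2 = 3 labelled Hamiltonian cycles.
For each such Hamiltonian cycle H, let X_H = 1 if all 4 edges of H are present in G. Then P[X_H = 1] = p^{4} = (1/2)^{4} = 1/16.
By linearity: E[X] = Σ_H E[X_H] = 3 · p^{4} = 3 · 1/16 = 3/16.
Numerically: E[X] ≈ 0.1875.

E[X] = 3 · (1/2)^{4} = 3/16 ≈ 0.1875.


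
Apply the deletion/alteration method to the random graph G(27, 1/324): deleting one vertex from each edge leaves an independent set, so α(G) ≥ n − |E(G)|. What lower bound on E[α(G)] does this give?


E[|E(G)|] = C(27, 2)·p = 351 · (1/324) = 13/12.
E[α(G)] ≥ n − E[|E(G)|] = 27 − 13/12 = 311/12.
Numerically: ≈ 25.917.
(This is only a lower bound; the true E[α(G)] may be larger.)

E[α(G)] ≥ 311/12 ≈ 25.917.


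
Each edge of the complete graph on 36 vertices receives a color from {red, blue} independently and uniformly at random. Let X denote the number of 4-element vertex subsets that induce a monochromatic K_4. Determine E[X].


Let X = Σ_S X_S over the C(36, 4) = 58905 subsets S of size 4, where X_S = 1 if the K_4 on S is monochromatic.
For a fixed S, the K_4 on S has C(4, 2) = 6 edges. P[all 6 edges red] = (1/2)^6, and likewise for blue, so P[monochromatic] = 2·(1/2)^6 = 2^{1 − 6} = 1/32.
Summing: E[X] = C(36, 4) · 2^{1 − 6} = 58905 · 1/32 = 58905/32.
Numerically: E[X] ≈ 1840.7812.

E[X] = C(36,4)·2^(1−C(4,2)) = 58905/32 ≈ 1840.7812.


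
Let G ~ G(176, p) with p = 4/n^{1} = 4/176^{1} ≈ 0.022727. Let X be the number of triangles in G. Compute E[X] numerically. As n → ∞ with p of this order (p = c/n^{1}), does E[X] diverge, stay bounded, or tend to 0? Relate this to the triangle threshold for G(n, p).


Number of potential triangles: C(176, 3) = 893200.
Each occurs with probability p³ ≈ (0.022727)³ ≈ 1.1739294e-05.
By linearity: E[X] = C(176, 3)·p³ ≈ 893200 · 1.1739294e-05 ≈ 10.48554.
Here α = 1, so p = 4/n is exactly at the triangle threshold p ~ 1/n. Asymptotically E[X] → c³/6 = 4³/6 = 32/3 ≈ 10.66667, a bounded constant. In this regime the triangle count is asymptotically Poisson(c³/6).

E[X] ≈ 10.48554; in regime p = Θ(1/n^{1}) E[X] stays bounded (at the triangle threshold p ~ 1/n).


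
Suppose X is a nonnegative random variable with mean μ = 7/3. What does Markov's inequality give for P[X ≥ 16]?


μ = E[X] = 7/3, a = 16.
Markov: P[X ≥ 16] ≤ μ/a = (7/3)/16 = 7/48.
Numerically: ≈ 0.14583.
(Since a = 16 > μ = 2.33333, the bound 7/48 is < 1 and informative.)

P[X ≥ 16] ≤ 7/48 ≈ 0.14583.


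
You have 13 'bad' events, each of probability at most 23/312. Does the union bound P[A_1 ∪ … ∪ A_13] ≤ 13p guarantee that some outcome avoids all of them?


Union bound: P[∪_{i=1}^{13} A_i] ≤ Σ_i P[A_i] ≤ 13·p = 13·(23/312) = 23/24.
Numerically: 23/24 ≈ 0.95833.
Is 23/24 < 1? YES.
Since P[∪ A_i] ≤ 23/24 < 1, the complement has P[∩ A_i^c] ≥ 1 − 23/24 = 1/24 > 0, so some outcome avoids every A_i.

13·p = 23/24 ≈ 0.95833; existence CERTIFIED by the union bound.


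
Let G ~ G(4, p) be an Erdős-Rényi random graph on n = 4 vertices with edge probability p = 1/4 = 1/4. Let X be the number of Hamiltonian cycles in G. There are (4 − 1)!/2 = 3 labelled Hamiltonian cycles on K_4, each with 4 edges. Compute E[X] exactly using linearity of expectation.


K_4 has (4 − 1)!/2 = 3 labelled Hamiltonian cycles.
For each such Hamiltonian cycle H, let X_H = 1 if all 4 edges of H are present in G. Then P[X_H = 1] = p^{4} = (1/4)^{4} = 1/256.
By linearity of expectation: E[X] = Σ_H E[X_H] = 3 · p^{4} = 3 · 1/256 = 3/256.
Numerically: E[X] ≈ 0.0117.

E[X] = 3 · (1/4)^{4} = 3/256 ≈ 0.0117.


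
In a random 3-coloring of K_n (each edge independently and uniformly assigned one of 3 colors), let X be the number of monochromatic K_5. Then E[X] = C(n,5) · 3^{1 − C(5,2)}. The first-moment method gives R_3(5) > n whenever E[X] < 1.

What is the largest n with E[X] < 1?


We need C(n, 5) · 3^{1 − 10} < 1, i.e. C(n, 5) < 3^{10 − 1} = 19683.
Check values of n near the boundary:
  n = 15: C(15, 5) = 3003; 3003 < 19683? YES
  n = 16: C(16, 5) = 4368; 4368 < 19683? YES
  n = 17: C(17, 5) = 6188; 6188 < 19683? YES
  n = 18: C(18, 5) = 8568; 8568 < 19683? YES
  n = 19: C(19, 5) = 11628; 11628 < 19683? YES
  n = 20: C(20, 5) = 15504; 15504 < 19683? YES
  n = 21: C(21, 5) = 20349; 20349 < 19683? NO
The largest n with C(n, 5) < 19683 is n = 20 (where E[X] = 5168/6561 ≈ 0.787685). Hence R_3(5) > 20, i.e. R_3(5) ≥ 21.

Largest n = 20; hence R_3(5) > 20.


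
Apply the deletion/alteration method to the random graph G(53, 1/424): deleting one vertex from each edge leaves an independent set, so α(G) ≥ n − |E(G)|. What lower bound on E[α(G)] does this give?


E[|E(G)|] = C(53, 2)·p = 1378 · (1/424) = 13/4.
E[α(G)] ≥ n − E[|E(G)|] = 53 − 13/4 = 199/4.
Numerically: ≈ 49.750000.
(This is only a lower bound; the true E[α(G)] may be larger.)

E[α(G)] ≥ 199/4 ≈ 49.750000.


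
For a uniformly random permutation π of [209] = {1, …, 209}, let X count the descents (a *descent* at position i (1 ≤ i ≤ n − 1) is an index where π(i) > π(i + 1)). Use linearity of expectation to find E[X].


Write X = Σ X_I over i = 1, …, 208, with X_I the indicator of one descent.
There are 208 indicators.
For each fixed i, the pair (π(i), π(i+1)) is a uniformly random ordered pair of distinct values from {1, …, 209}; by symmetry P[π(i) > π(i+1)] = 1/2.
By linearity: E[X] = 208 · (1/2) = (209 − 1) · (1/2) = 104 ≈ 104.0000.

E[X] = 104 = 104.0000.


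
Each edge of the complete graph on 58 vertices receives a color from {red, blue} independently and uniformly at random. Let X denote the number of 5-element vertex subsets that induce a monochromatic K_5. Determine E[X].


Let X = Σ_S X_S over the C(58, 5) = 4582116 subsets S of size 5, where X_S = 1 if the K_5 on S is monochromatic.
For a fixed S, the K_5 on S has C(5, 2) = 10 edges. P[all 10 edges red] = (1/2)^10, and likewise for blue, so P[monochromatic] = 2·(1/2)^10 = 2^{1 − 10} = 1/512.
By linearity: E[X] = C(58, 5) · 2^{1 − 10} = 4582116 · 1/512 = 1145529/128.
Numerically: E[X] ≈ 8949.44531.

E[X] = C(58,5)·2^(1−C(5,2)) = 1145529/128 ≈ 8949.44531.


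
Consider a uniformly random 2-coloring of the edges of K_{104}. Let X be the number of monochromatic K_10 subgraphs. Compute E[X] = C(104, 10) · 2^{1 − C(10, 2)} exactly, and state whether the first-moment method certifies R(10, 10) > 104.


E[X] = C(104, 10) · 2^{1 − 45} = 26100986351440 · 2^{−44} = 26100986351440/17592186044416.
As a reduced fraction: E[X] = 1631311646965/1099511627776 ≈ 1.484.
Is E[X] < 1? NO.
Since E[X] ≥ 1, the first-moment bound is inconclusive at n = 104; it does NOT by itself certify R(10, 10) > 104.

E[X] = 1631311646965/1099511627776 ≈ 1.484; E[X] ≥ 1; first-moment method inconclusive here.


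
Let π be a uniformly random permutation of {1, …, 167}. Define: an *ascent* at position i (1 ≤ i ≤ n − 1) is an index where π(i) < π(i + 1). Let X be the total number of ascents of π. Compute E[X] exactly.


Write X = Σ X_I over i = 1, …, 166, with X_I the indicator of one ascent.
There are 166 indicators.
For each fixed i, the pair (π(i), π(i+1)) is a uniformly random ordered pair of distinct values from {1, …, 167}; by symmetry P[π(i) < π(i+1)] = 1/2.
By linearity: E[X] = 166 · (1/2) = (167 − 1) · (1/2) = 83 ≈ 83.000.

E[X] = 83 = 83.000.


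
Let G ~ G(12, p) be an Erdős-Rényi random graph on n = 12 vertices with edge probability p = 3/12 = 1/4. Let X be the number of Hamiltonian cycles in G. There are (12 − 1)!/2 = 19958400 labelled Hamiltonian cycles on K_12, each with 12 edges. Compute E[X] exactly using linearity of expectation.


K_12 has (12 − 1)!/2 = 19958400 labelled Hamiltonian cycles.
For each such Hamiltonian cycle H, let X_H = 1 if all 12 edges of H are present in G. Then P[X_H = 1] = p^{12} = (1/4)^{12} = 1/16777216.
Summing the indicators: E[X] = Σ_H E[X_H] = 19958400 · p^{12} = 19958400 · 1/16777216 = 155925/131072.
Numerically: E[X] ≈ 1.1896.

E[X] = 19958400 · (1/4)^{12} = 155925/131072 ≈ 1.1896.


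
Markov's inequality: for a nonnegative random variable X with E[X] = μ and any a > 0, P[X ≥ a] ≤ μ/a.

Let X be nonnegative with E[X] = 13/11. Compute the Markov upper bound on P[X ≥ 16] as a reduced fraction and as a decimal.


μ = E[X] = 13/11, a = 16.
Markov: P[X ≥ 16] ≤ μ/a = (13/11)/16 = 13/176.
Numerically: ≈ 0.0739.
(Since a = 16 > μ = 1.1818, the bound 13/176 is < 1 and informative.)

P[X ≥ 16] ≤ 13/176 ≈ 0.0739.


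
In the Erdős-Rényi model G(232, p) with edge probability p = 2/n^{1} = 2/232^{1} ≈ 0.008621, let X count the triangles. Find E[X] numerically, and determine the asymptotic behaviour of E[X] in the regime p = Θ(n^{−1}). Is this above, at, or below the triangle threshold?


Number of potential triangles: C(232, 3) = 2054360.
Each occurs with probability p³ ≈ (0.008621)³ ≈ 6.406577e-07.
By linearity: E[X] = C(232, 3)·p³ ≈ 2054360 · 6.406577e-07 ≈ 1.3161.
Here α = 1, so p = 2/n is exactly at the triangle threshold p ~ 1/n. Asymptotically E[X] → c³/6 = 2³/6 = 4/3 ≈ 1.3333, a bounded constant. In this regime the triangle count is asymptotically Poisson(c³/6).

E[X] ≈ 1.3161; in regime p = Θ(1/n^{1}) E[X] stays bounded (at the triangle threshold p ~ 1/n).


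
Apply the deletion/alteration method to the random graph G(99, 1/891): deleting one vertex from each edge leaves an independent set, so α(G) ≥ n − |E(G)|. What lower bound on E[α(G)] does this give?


E[|E(G)|] = C(99, 2)·p = 4851 · (1/891) = 49/9.
E[α(G)] ≥ n − E[|E(G)|] = 99 − 49/9 = 842/9.
Numerically: ≈ 93.55556.
(This is only a lower bound; the true E[α(G)] may be larger.)

E[α(G)] ≥ 842/9 ≈ 93.55556.


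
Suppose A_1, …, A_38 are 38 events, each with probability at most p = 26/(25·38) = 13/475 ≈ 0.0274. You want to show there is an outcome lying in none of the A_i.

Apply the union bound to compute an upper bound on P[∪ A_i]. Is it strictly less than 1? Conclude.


Union bound: P[∪_{i=1}^{38} A_i] ≤ Σ_i P[A_i] ≤ 38·p = 38·(13/475) = 26/25.
Numerically: 26/25 ≈ 1.0400.
Is 26/25 < 1? NO.
Since the bound 26/25 is ≥ 1, the union bound is uninformative here; it does NOT by itself certify existence.

38·p = 26/25 ≈ 1.0400; existence NOT certified by the union bound.


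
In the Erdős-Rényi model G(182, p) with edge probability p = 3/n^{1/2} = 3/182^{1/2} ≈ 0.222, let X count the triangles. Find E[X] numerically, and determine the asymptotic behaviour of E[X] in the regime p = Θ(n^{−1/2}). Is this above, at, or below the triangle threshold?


Number of potential triangles: C(182, 3) = 988260.
Each occurs with probability p³ ≈ (0.222)³ ≈ 1.09966e-02.
By linearity: E[X] = C(182, 3)·p³ ≈ 988260 · 1.09966e-02 ≈ 10867.456.
Since α = 1/2 < 1, p = c/n^{1/2} ≫ 1/n is above the triangle threshold p ~ 1/n. Asymptotically E[X] ~ (c³/6)·n^{3(1−α)} = (3³/6)·n^{1.5} → ∞; triangles are abundant w.h.p.

E[X] ≈ 10867.456; in regime p = Θ(1/n^{1/2}) E[X] diverges (above the triangle threshold p ~ 1/n).


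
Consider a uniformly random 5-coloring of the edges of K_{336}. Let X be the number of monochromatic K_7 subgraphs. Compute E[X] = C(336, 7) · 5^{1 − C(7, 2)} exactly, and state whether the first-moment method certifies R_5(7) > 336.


E[X] = C(336, 7) · 5^{1 − 21} = 90079147136880 · 5^{−20} = 90079147136880/95367431640625.
As a reduced fraction: E[X] = 18015829427376/19073486328125 ≈ 0.9445483.
Is E[X] < 1? YES.
Since E[X] < 1, there exists a 5-coloring of K_{336} with no monochromatic K_7; hence R_5(7) > 336.

E[X] = 18015829427376/19073486328125 ≈ 0.9445483; E[X] < 1, so R_5(7) > 336.


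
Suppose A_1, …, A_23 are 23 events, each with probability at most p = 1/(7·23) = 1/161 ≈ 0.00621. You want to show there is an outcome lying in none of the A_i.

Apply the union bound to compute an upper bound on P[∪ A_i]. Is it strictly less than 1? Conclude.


Union bound: P[∪_{i=1}^{23} A_i] ≤ Σ_i P[A_i] ≤ 23·p = 23·(1/161) = 1/7.
Numerically: 1/7 ≈ 0.14286.
Is 1/7 < 1? YES.
Since P[∪ A_i] ≤ 1/7 < 1, the complement has P[∩ A_i^c] ≥ 1 − 1/7 = 6/7 > 0, so some outcome avoids every A_i.

23·p = 1/7 ≈ 0.14286; existence CERTIFIED by the union bound.


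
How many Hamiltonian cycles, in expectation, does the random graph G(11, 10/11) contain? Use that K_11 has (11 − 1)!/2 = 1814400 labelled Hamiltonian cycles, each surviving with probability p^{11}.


K_11 has (11 − 1)!/2 = 1814400 labelled Hamiltonian cycles.
For each such Hamiltonian cycle H, let X_H = 1 if all 11 edges of H are present in G. Then P[X_H = 1] = p^{11} = (10/11)^{11} = 100000000000/285311670611.
By linearity of expectation: E[X] = Σ_H E[X_H] = 1814400 · p^{11} = 1814400 · 100000000000/285311670611 = 181440000000000000/285311670611.
Numerically: E[X] ≈ 6.36e+05.

E[X] = 1814400 · (10/11)^{11} = 181440000000000000/285311670611 ≈ 6.36e+05.


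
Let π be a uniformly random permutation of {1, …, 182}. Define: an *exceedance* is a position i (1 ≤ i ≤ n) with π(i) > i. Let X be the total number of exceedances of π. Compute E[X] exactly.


Write X = Σ_{i=1}^{182} X_i, where X_i = 1_{π(i) > i}.
For each fixed i, π(i) is uniform over {1, …, 182} (marginal of a uniform permutation), so P[π(i) > i] = (n − i)/n. Summing: Σ_{i=1}^{182} (n − i)/n = (0 + 1 + … + 181)/182 = 182(182 − 1)/(2·182) = (182 − 1)/2.
Hence E[X] = Σ_{i=1}^{182} (182 − i)/182 = 181/2 ≈ 90.5000.

E[X] = 181/2 = 90.5000.


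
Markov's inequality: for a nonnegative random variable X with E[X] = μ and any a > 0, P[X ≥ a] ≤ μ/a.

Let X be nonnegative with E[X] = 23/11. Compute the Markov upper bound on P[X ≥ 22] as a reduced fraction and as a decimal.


μ = E[X] = 23/11, a = 22.
Markov: P[X ≥ 22] ≤ μ/a = (23/11)/22 = 23/242.
Numerically: ≈ 0.095.
(Since a = 22 > μ = 2.091, the bound 23/242 is < 1 and informative.)

P[X ≥ 22] ≤ 23/242 ≈ 0.095.


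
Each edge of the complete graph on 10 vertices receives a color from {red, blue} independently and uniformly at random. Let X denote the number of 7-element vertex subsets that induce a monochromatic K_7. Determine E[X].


Let X = Σ_S X_S over the C(10, 7) = 120 subsets S of size 7, where X_S = 1 if the K_7 on S is monochromatic.
For a fixed S, the K_7 on S has C(7, 2) = 21 edges. P[all 21 edges red] = (1/2)^21, and likewise for blue, so P[monochromatic] = 2·(1/2)^21 = 2^{1 − 21} = 1/1048576.
By linearity: E[X] = C(10, 7) · 2^{1 − 21} = 120 · 1/1048576 = 15/131072.
Numerically: E[X] ≈ 0.0001.

E[X] = C(10,7)·2^(1−C(7,2)) = 15/131072 ≈ 0.0001.


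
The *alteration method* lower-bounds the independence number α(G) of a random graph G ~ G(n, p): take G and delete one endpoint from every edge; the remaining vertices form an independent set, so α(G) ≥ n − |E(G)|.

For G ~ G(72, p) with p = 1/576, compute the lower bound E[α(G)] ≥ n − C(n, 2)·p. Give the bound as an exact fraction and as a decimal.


E[|E(G)|] = C(72, 2)·p = 2556 · (1/576) = 71/16.
E[α(G)] ≥ n − E[|E(G)|] = 72 − 71/16 = 1081/16.
Numerically: ≈ 67.562500.
(This is only a lower bound; the true E[α(G)] may be larger.)

E[α(G)] ≥ 1081/16 ≈ 67.562500.


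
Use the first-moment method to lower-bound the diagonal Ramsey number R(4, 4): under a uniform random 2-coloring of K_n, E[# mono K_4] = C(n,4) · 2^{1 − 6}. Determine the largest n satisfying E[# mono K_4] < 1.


We need C(n, 4) · 2^{1 − 6} < 1, i.e. C(n, 4) < 2^{6 − 1} = 32.
Check values of n near the boundary:
  n = 4: C(4, 4) = 1; 1 < 32? YES
  n = 5: C(5, 4) = 5; 5 < 32? YES
  n = 6: C(6, 4) = 15; 15 < 32? YES
  n = 7: C(7, 4) = 35; 35 < 32? NO
The largest n with C(n, 4) < 32 is n = 6 (where E[X] = 15/32 ≈ 0.468750). Hence R(4, 4) > 6, i.e. R(4, 4) ≥ 7.

Largest n = 6; hence R(4, 4) > 6.


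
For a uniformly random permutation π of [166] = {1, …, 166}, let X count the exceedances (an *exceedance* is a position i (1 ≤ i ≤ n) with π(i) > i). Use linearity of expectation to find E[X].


Write X = Σ_{i=1}^{166} X_i, where X_i = 1_{π(i) > i}.
For each fixed i, π(i) is uniform over {1, …, 166} (marginal of a uniform permutation), so P[π(i) > i] = (n − i)/n. Summing: Σ_{i=1}^{166} (n − i)/n = (0 + 1 + … + 165)/166 = 166(166 − 1)/(2·166) = (166 − 1)/2.
Hence E[X] = Σ_{i=1}^{166} (166 − i)/166 = 165/2 ≈ 82.50000.

E[X] = 165/2 = 82.50000.


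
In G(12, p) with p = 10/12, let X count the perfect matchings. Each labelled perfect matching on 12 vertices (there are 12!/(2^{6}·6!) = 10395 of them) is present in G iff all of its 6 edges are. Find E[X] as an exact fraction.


K_12 has 12!/(2^{6}·6!) = 10395 labelled perfect matchings.
For each such perfect matching H, let X_H = 1 if all 6 edges of H are present in G. Then P[X_H = 1] = p^{6} = (5/6)^{6} = 15625/46656.
By linearity: E[X] = Σ_H E[X_H] = 10395 · p^{6} = 10395 · 15625/46656 = 6015625/1728.
Numerically: E[X] ≈ 3481.

E[X] = 10395 · (5/6)^{6} = 6015625/1728 ≈ 3481.


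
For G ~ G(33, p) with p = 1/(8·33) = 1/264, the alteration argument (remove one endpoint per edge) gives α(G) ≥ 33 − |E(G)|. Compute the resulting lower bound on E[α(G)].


E[|E(G)|] = C(33, 2)·p = 528 · (1/264) = 2.
E[α(G)] ≥ n − E[|E(G)|] = 33 − 2 = 31.
Numerically: ≈ 31.00000.
(This is only a lower bound; the true E[α(G)] may be larger.)

E[α(G)] ≥ 31 ≈ 31.00000.


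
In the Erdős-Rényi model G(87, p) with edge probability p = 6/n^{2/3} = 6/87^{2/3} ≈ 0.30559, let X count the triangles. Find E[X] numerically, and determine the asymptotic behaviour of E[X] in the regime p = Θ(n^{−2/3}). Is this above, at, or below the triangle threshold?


Number of potential triangles: C(87, 3) = 105995.
Each occurs with probability p³ ≈ (0.30559)³ ≈ 2.8537455e-02.
By linearity: E[X] = C(87, 3)·p³ ≈ 105995 · 2.8537455e-02 ≈ 3024.82759.
Since α = 2/3 < 1, p = c/n^{2/3} ≫ 1/n is above the triangle threshold p ~ 1/n. Asymptotically E[X] ~ (c³/6)·n^{3(1−α)} = (6³/6)·n^{1} → ∞; triangles are abundant w.h.p.

E[X] ≈ 3024.82759; in regime p = Θ(1/n^{2/3}) E[X] diverges (above the triangle threshold p ~ 1/n).


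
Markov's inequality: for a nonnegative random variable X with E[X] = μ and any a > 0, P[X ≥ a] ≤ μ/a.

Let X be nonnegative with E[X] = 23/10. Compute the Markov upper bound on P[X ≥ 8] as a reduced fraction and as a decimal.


μ = E[X] = 23/10, a = 8.
Markov: P[X ≥ 8] ≤ μ/a = (23/10)/8 = 23/80.
Numerically: ≈ 0.2875.
(Since a = 8 > μ = 2.3000, the bound 23/80 is < 1 and informative.)

P[X ≥ 8] ≤ 23/80 ≈ 0.2875.


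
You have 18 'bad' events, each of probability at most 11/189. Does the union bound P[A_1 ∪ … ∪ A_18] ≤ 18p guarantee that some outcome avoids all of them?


Union bound: P[∪_{i=1}^{18} A_i] ≤ Σ_i P[A_i] ≤ 18·p = 18·(11/189) = 22/21.
Numerically: 22/21 ≈ 1.048.
Is 22/21 < 1? NO.
Since the bound 22/21 is ≥ 1, the union bound is uninformative here; it does NOT by itself certify existence.

18·p = 22/21 ≈ 1.048; existence NOT certified by the union bound.


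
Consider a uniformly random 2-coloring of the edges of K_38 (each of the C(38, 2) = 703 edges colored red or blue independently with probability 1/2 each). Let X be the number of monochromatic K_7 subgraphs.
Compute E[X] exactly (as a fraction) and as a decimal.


Let X = Σ_S X_S over the C(38, 7) = 12620256 subsets S of size 7, where X_S = 1 if the K_7 on S is monochromatic.
For a fixed S, the K_7 on S has C(7, 2) = 21 edges. P[all 21 edges red] = (1/2)^21, and likewise for blue, so P[monochromatic] = 2·(1/2)^21 = 2^{1 − 21} = 1/1048576.
By linearity of expectation: E[X] = C(38, 7) · 2^{1 − 21} = 12620256 · 1/1048576 = 394383/32768.
Numerically: E[X] ≈ 12.0356.

E[X] = C(38,7)·2^(1−C(7,2)) = 394383/32768 ≈ 12.0356.


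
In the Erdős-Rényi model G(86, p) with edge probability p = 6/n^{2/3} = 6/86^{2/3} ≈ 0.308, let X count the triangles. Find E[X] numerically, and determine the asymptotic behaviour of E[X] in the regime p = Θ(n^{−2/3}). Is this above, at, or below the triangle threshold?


Number of potential triangles: C(86, 3) = 102340.
Each occurs with probability p³ ≈ (0.308)³ ≈ 2.92050e-02.
By linearity: E[X] = C(86, 3)·p³ ≈ 102340 · 2.92050e-02 ≈ 2988.837.
Since α = 2/3 < 1, p = c/n^{2/3} ≫ 1/n is above the triangle threshold p ~ 1/n. Asymptotically E[X] ~ (c³/6)·n^{3(1−α)} = (6³/6)·n^{1} → ∞; triangles are abundant w.h.p.

E[X] ≈ 2988.837; in regime p = Θ(1/n^{2/3}) E[X] diverges (above the triangle threshold p ~ 1/n).


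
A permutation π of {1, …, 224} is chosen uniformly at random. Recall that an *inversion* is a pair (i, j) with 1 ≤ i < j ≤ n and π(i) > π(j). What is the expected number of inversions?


Write X = Σ X_I over the C(224, 2) = 24976 pairs i < j, with X_I the indicator of one inversion.
There are 24976 indicators.
For each fixed pair i < j, the values π(i) and π(j) are two distinct elements of {1, …, 224} in uniformly random order; by symmetry P[π(i) > π(j)] = 1/2.
By linearity: E[X] = 24976 · (1/2) = C(224, 2) · (1/2) = 24976/2 = 12488 ≈ 12488.000000.

E[X] = 12488 = 12488.000000.


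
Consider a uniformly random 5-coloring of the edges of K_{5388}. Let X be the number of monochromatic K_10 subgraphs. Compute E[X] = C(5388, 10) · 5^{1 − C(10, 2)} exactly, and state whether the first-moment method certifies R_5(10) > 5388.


E[X] = C(5388, 10) · 5^{1 − 45} = 5634865093375880654852250419586 · 5^{−44} = 5634865093375880654852250419586/5684341886080801486968994140625.
As a reduced fraction: E[X] = 5634865093375880654852250419586/5684341886080801486968994140625 ≈ 0.991296.
Is E[X] < 1? YES.
Since E[X] < 1, there exists a 5-coloring of K_{5388} with no monochromatic K_10; hence R_5(10) > 5388.

E[X] = 5634865093375880654852250419586/5684341886080801486968994140625 ≈ 0.991296; E[X] < 1, so R_5(10) > 5388.


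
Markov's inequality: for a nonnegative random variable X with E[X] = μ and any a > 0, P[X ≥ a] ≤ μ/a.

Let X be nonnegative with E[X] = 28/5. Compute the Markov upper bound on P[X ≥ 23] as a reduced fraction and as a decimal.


μ = E[X] = 28/5, a = 23.
Markov: P[X ≥ 23] ≤ μ/a = (28/5)/23 = 28/115.
Numerically: ≈ 0.24348.
(Since a = 23 > μ = 5.60000, the bound 28/115 is < 1 and informative.)

P[X ≥ 23] ≤ 28/115 ≈ 0.24348.


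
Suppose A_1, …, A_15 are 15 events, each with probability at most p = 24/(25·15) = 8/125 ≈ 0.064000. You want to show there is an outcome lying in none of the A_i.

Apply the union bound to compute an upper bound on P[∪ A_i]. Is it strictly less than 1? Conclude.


Union bound: P[∪_{i=1}^{15} A_i] ≤ Σ_i P[A_i] ≤ 15·p = 15·(8/125) = 24/25.
Numerically: 24/25 ≈ 0.960000.
Is 24/25 < 1? YES.
Since P[∪ A_i] ≤ 24/25 < 1, the complement has P[∩ A_i^c] ≥ 1 − 24/25 = 1/25 > 0, so some outcome avoids every A_i.

15·p = 24/25 ≈ 0.960000; existence CERTIFIED by the union bound.


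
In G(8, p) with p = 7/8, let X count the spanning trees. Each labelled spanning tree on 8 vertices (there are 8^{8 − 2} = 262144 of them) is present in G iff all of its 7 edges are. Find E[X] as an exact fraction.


K_8 has 8^{8 − 2} = 262144 labelled spanning trees.
For each such spanning tree H, let X_H = 1 if all 7 edges of H are present in G. Then P[X_H = 1] = p^{7} = (7/8)^{7} = 823543/2097152.
Summing the indicators: E[X] = Σ_H E[X_H] = 262144 · p^{7} = 262144 · 823543/2097152 = 823543/8.
Numerically: E[X] ≈ 1.0294e+05.

E[X] = 262144 · (7/8)^{7} = 823543/8 ≈ 1.0294e+05.


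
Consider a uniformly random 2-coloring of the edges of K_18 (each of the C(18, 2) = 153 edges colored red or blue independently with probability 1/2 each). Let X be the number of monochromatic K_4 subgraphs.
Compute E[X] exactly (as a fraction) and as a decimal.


Let X = Σ_S X_S over the C(18, 4) = 3060 subsets S of size 4, where X_S = 1 if the K_4 on S is monochromatic.
For a fixed S, the K_4 on S has C(4, 2) = 6 edges. P[all 6 edges red] = (1/2)^6, and likewise for blue, so P[monochromatic] = 2·(1/2)^6 = 2^{1 − 6} = 1/32.
Summing: E[X] = C(18, 4) · 2^{1 − 6} = 3060 · 1/32 = 765/8.
Numerically: E[X] ≈ 95.625.

E[X] = C(18,4)·2^(1−C(4,2)) = 765/8 ≈ 95.625.


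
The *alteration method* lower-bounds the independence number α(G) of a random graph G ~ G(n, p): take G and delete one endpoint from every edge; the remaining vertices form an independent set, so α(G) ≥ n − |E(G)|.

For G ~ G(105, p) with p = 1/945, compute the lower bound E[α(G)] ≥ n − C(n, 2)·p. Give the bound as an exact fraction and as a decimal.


E[|E(G)|] = C(105, 2)·p = 5460 · (1/945) = 52/9.
E[α(G)] ≥ n − E[|E(G)|] = 105 − 52/9 = 893/9.
Numerically: ≈ 99.22222.
(This is only a lower bound; the true E[α(G)] may be larger.)

E[α(G)] ≥ 893/9 ≈ 99.22222.


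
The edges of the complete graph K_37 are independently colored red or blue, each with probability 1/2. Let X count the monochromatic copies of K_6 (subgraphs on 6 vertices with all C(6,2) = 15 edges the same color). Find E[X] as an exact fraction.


Let X = Σ_S X_S over the C(37, 6) = 2324784 subsets S of size 6, where X_S = 1 if the K_6 on S is monochromatic.
For a fixed S, the K_6 on S has C(6, 2) = 15 edges. P[all 15 edges red] = (1/2)^15, and likewise for blue, so P[monochromatic] = 2·(1/2)^15 = 2^{1 − 15} = 1/16384.
By linearity of expectation: E[X] = C(37, 6) · 2^{1 − 15} = 2324784 · 1/16384 = 145299/1024.
Numerically: E[X] ≈ 141.894.

E[X] = C(37,6)·2^(1−C(6,2)) = 145299/1024 ≈ 141.894.


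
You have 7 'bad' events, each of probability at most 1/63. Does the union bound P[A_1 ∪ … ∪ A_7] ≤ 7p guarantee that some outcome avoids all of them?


Union bound: P[∪_{i=1}^{7} A_i] ≤ Σ_i P[A_i] ≤ 7·p = 7·(1/63) = 1/9.
Numerically: 1/9 ≈ 0.11111.
Is 1/9 < 1? YES.
Since P[∪ A_i] ≤ 1/9 < 1, the complement has P[∩ A_i^c] ≥ 1 − 1/9 = 8/9 > 0, so some outcome avoids every A_i.

7·p = 1/9 ≈ 0.11111; existence CERTIFIED by the union bound.


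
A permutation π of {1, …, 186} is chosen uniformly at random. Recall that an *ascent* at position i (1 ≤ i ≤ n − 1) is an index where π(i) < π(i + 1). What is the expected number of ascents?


Write X = Σ X_I over i = 1, …, 185, with X_I the indicator of one ascent.
There are 185 indicators.
For each fixed i, the pair (π(i), π(i+1)) is a uniformly random ordered pair of distinct values from {1, …, 186}; by symmetry P[π(i) < π(i+1)] = 1/2.
By linearity: E[X] = 185 · (1/2) = (186 − 1) · (1/2) = 185/2 ≈ 92.500000.

E[X] = 185/2 = 92.500000.
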